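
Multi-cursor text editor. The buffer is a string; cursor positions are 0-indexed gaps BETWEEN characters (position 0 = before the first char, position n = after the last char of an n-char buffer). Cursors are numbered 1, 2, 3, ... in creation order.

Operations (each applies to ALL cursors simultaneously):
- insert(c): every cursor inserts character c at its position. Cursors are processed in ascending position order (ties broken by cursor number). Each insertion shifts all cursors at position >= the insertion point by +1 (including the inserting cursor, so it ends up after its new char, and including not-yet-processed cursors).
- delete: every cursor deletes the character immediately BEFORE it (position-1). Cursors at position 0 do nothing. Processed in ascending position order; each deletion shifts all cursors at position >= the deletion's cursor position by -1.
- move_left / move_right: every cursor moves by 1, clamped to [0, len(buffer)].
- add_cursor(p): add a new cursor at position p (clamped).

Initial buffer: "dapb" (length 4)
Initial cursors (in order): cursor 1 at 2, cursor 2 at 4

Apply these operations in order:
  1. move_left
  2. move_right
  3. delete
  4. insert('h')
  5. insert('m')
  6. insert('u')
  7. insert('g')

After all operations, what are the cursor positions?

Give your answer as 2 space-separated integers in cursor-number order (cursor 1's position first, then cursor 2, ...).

After op 1 (move_left): buffer="dapb" (len 4), cursors c1@1 c2@3, authorship ....
After op 2 (move_right): buffer="dapb" (len 4), cursors c1@2 c2@4, authorship ....
After op 3 (delete): buffer="dp" (len 2), cursors c1@1 c2@2, authorship ..
After op 4 (insert('h')): buffer="dhph" (len 4), cursors c1@2 c2@4, authorship .1.2
After op 5 (insert('m')): buffer="dhmphm" (len 6), cursors c1@3 c2@6, authorship .11.22
After op 6 (insert('u')): buffer="dhmuphmu" (len 8), cursors c1@4 c2@8, authorship .111.222
After op 7 (insert('g')): buffer="dhmugphmug" (len 10), cursors c1@5 c2@10, authorship .1111.2222

Answer: 5 10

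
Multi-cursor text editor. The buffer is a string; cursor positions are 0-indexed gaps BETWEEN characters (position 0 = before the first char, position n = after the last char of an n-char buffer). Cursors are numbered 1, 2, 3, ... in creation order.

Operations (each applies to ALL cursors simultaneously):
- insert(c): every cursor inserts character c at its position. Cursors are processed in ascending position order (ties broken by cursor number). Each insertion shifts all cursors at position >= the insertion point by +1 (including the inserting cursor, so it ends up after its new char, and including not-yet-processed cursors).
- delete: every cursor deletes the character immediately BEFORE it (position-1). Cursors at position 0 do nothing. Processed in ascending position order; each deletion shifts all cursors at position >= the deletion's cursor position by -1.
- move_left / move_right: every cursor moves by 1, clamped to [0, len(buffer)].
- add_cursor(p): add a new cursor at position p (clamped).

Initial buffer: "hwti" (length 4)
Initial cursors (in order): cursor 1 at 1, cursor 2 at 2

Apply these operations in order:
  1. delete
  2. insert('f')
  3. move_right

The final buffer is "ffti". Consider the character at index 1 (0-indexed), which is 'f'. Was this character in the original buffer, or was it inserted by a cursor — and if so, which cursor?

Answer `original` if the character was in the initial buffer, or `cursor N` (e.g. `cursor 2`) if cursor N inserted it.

After op 1 (delete): buffer="ti" (len 2), cursors c1@0 c2@0, authorship ..
After op 2 (insert('f')): buffer="ffti" (len 4), cursors c1@2 c2@2, authorship 12..
After op 3 (move_right): buffer="ffti" (len 4), cursors c1@3 c2@3, authorship 12..
Authorship (.=original, N=cursor N): 1 2 . .
Index 1: author = 2

Answer: cursor 2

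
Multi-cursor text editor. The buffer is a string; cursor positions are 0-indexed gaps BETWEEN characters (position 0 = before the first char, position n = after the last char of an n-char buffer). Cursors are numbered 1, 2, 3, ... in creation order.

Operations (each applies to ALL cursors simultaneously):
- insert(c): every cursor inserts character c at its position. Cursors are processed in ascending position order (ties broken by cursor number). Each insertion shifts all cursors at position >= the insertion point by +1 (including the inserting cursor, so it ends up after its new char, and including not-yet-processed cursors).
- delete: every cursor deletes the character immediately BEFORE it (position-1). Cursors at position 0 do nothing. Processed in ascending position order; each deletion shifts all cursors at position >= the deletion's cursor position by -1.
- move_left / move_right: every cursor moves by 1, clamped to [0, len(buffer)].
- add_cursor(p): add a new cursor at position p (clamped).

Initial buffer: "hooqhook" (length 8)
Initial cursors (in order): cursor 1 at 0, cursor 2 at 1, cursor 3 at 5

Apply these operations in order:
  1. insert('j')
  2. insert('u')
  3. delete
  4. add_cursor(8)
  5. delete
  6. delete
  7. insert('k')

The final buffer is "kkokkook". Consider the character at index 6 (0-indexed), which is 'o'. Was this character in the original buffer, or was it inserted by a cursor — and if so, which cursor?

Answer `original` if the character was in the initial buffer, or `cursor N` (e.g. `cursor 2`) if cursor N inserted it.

After op 1 (insert('j')): buffer="jhjooqhjook" (len 11), cursors c1@1 c2@3 c3@8, authorship 1.2....3...
After op 2 (insert('u')): buffer="juhjuooqhjuook" (len 14), cursors c1@2 c2@5 c3@11, authorship 11.22....33...
After op 3 (delete): buffer="jhjooqhjook" (len 11), cursors c1@1 c2@3 c3@8, authorship 1.2....3...
After op 4 (add_cursor(8)): buffer="jhjooqhjook" (len 11), cursors c1@1 c2@3 c3@8 c4@8, authorship 1.2....3...
After op 5 (delete): buffer="hooqook" (len 7), cursors c1@0 c2@1 c3@4 c4@4, authorship .......
After op 6 (delete): buffer="oook" (len 4), cursors c1@0 c2@0 c3@1 c4@1, authorship ....
After op 7 (insert('k')): buffer="kkokkook" (len 8), cursors c1@2 c2@2 c3@5 c4@5, authorship 12.34...
Authorship (.=original, N=cursor N): 1 2 . 3 4 . . .
Index 6: author = original

Answer: original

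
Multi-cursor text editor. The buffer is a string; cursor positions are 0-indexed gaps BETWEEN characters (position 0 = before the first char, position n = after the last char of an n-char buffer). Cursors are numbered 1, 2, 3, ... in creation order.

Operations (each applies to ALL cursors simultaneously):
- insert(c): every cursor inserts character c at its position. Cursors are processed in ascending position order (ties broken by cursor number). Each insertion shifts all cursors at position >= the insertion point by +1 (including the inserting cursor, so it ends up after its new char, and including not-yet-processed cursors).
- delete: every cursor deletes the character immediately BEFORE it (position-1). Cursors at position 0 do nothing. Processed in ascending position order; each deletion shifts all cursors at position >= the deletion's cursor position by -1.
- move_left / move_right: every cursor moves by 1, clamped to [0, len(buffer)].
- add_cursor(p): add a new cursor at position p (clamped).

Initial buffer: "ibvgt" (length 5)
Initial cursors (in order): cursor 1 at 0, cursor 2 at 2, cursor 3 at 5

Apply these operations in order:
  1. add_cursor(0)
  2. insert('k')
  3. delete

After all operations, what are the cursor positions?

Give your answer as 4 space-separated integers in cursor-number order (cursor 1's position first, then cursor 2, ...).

Answer: 0 2 5 0

Derivation:
After op 1 (add_cursor(0)): buffer="ibvgt" (len 5), cursors c1@0 c4@0 c2@2 c3@5, authorship .....
After op 2 (insert('k')): buffer="kkibkvgtk" (len 9), cursors c1@2 c4@2 c2@5 c3@9, authorship 14..2...3
After op 3 (delete): buffer="ibvgt" (len 5), cursors c1@0 c4@0 c2@2 c3@5, authorship .....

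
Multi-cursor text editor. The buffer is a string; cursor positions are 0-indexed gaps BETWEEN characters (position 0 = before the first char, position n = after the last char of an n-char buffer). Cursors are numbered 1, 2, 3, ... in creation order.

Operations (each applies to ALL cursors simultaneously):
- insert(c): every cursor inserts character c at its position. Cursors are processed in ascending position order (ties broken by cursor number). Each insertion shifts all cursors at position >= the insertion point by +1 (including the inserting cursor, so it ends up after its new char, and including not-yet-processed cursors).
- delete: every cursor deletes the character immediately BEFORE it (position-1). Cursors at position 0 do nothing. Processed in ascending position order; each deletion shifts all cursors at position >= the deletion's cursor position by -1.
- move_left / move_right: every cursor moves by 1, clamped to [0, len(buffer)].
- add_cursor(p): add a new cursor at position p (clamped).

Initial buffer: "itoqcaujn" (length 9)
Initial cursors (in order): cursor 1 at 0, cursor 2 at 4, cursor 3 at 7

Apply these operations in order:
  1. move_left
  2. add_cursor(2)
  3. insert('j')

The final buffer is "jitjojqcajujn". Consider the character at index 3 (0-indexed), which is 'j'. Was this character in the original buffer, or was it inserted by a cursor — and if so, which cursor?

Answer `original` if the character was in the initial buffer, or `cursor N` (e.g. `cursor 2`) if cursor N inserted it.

After op 1 (move_left): buffer="itoqcaujn" (len 9), cursors c1@0 c2@3 c3@6, authorship .........
After op 2 (add_cursor(2)): buffer="itoqcaujn" (len 9), cursors c1@0 c4@2 c2@3 c3@6, authorship .........
After op 3 (insert('j')): buffer="jitjojqcajujn" (len 13), cursors c1@1 c4@4 c2@6 c3@10, authorship 1..4.2...3...
Authorship (.=original, N=cursor N): 1 . . 4 . 2 . . . 3 . . .
Index 3: author = 4

Answer: cursor 4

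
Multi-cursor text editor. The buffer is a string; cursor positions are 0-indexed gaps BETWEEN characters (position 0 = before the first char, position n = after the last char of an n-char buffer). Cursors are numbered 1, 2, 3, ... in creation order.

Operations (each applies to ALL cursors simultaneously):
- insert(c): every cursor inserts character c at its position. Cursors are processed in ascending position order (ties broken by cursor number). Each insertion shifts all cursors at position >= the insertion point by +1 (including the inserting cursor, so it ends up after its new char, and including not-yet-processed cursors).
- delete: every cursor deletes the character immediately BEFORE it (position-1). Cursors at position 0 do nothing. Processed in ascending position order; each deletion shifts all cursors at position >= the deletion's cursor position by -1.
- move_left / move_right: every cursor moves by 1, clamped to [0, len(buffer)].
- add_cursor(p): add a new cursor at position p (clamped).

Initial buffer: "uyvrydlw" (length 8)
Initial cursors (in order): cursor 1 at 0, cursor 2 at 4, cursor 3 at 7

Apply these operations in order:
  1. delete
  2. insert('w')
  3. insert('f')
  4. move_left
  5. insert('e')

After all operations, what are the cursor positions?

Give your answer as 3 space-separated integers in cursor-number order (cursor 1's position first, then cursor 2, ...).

Answer: 2 8 13

Derivation:
After op 1 (delete): buffer="uyvydw" (len 6), cursors c1@0 c2@3 c3@5, authorship ......
After op 2 (insert('w')): buffer="wuyvwydww" (len 9), cursors c1@1 c2@5 c3@8, authorship 1...2..3.
After op 3 (insert('f')): buffer="wfuyvwfydwfw" (len 12), cursors c1@2 c2@7 c3@11, authorship 11...22..33.
After op 4 (move_left): buffer="wfuyvwfydwfw" (len 12), cursors c1@1 c2@6 c3@10, authorship 11...22..33.
After op 5 (insert('e')): buffer="wefuyvwefydwefw" (len 15), cursors c1@2 c2@8 c3@13, authorship 111...222..333.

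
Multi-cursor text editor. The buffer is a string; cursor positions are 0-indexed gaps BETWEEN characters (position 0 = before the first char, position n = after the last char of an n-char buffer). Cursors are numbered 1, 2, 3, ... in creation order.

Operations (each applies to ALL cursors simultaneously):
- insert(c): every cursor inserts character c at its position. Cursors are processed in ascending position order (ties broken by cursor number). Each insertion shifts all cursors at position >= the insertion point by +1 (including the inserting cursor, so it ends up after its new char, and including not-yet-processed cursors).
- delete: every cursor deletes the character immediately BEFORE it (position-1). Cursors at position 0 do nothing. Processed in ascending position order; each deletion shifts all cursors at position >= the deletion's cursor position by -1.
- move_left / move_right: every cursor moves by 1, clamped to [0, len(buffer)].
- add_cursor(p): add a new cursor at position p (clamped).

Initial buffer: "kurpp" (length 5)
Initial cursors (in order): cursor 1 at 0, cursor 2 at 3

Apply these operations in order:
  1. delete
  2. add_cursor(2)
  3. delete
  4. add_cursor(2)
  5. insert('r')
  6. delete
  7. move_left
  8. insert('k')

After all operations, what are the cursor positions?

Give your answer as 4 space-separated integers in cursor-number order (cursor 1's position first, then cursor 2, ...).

After op 1 (delete): buffer="kupp" (len 4), cursors c1@0 c2@2, authorship ....
After op 2 (add_cursor(2)): buffer="kupp" (len 4), cursors c1@0 c2@2 c3@2, authorship ....
After op 3 (delete): buffer="pp" (len 2), cursors c1@0 c2@0 c3@0, authorship ..
After op 4 (add_cursor(2)): buffer="pp" (len 2), cursors c1@0 c2@0 c3@0 c4@2, authorship ..
After op 5 (insert('r')): buffer="rrrppr" (len 6), cursors c1@3 c2@3 c3@3 c4@6, authorship 123..4
After op 6 (delete): buffer="pp" (len 2), cursors c1@0 c2@0 c3@0 c4@2, authorship ..
After op 7 (move_left): buffer="pp" (len 2), cursors c1@0 c2@0 c3@0 c4@1, authorship ..
After op 8 (insert('k')): buffer="kkkpkp" (len 6), cursors c1@3 c2@3 c3@3 c4@5, authorship 123.4.

Answer: 3 3 3 5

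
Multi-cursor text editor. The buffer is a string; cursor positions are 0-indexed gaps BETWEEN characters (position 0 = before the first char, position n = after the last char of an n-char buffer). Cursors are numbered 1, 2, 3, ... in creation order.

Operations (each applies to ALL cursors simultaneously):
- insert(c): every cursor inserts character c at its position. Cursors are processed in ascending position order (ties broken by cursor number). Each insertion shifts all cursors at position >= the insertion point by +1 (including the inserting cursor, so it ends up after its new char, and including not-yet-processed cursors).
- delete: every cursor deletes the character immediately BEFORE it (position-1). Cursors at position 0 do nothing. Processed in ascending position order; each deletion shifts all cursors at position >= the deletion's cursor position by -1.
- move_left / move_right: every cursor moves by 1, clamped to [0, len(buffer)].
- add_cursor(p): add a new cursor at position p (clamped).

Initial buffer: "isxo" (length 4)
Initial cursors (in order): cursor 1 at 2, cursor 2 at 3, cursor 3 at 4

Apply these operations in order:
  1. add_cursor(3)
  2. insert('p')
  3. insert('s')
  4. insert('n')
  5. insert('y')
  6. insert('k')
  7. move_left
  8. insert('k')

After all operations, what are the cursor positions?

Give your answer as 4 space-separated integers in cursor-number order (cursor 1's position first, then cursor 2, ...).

Answer: 7 20 27 20

Derivation:
After op 1 (add_cursor(3)): buffer="isxo" (len 4), cursors c1@2 c2@3 c4@3 c3@4, authorship ....
After op 2 (insert('p')): buffer="ispxppop" (len 8), cursors c1@3 c2@6 c4@6 c3@8, authorship ..1.24.3
After op 3 (insert('s')): buffer="ispsxppssops" (len 12), cursors c1@4 c2@9 c4@9 c3@12, authorship ..11.2424.33
After op 4 (insert('n')): buffer="ispsnxppssnnopsn" (len 16), cursors c1@5 c2@12 c4@12 c3@16, authorship ..111.242424.333
After op 5 (insert('y')): buffer="ispsnyxppssnnyyopsny" (len 20), cursors c1@6 c2@15 c4@15 c3@20, authorship ..1111.24242424.3333
After op 6 (insert('k')): buffer="ispsnykxppssnnyykkopsnyk" (len 24), cursors c1@7 c2@18 c4@18 c3@24, authorship ..11111.2424242424.33333
After op 7 (move_left): buffer="ispsnykxppssnnyykkopsnyk" (len 24), cursors c1@6 c2@17 c4@17 c3@23, authorship ..11111.2424242424.33333
After op 8 (insert('k')): buffer="ispsnykkxppssnnyykkkkopsnykk" (len 28), cursors c1@7 c2@20 c4@20 c3@27, authorship ..111111.242424242244.333333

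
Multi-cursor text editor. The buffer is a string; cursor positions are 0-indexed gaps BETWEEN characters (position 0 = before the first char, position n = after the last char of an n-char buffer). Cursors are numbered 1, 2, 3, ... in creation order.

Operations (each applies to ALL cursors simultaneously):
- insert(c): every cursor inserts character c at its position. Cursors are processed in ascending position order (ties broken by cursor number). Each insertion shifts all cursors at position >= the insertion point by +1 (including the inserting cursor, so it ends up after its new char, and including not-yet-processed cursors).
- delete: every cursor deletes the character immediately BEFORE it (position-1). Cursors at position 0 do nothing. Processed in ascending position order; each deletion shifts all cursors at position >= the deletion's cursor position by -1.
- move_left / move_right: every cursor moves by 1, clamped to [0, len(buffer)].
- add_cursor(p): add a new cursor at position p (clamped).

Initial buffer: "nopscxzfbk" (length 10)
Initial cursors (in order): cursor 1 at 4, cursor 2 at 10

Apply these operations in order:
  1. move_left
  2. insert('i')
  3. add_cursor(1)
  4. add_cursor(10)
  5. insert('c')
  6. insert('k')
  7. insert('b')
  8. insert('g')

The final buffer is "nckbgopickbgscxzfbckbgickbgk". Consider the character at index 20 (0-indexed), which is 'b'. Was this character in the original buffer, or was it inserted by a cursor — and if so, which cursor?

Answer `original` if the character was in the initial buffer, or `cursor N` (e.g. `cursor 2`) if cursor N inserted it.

After op 1 (move_left): buffer="nopscxzfbk" (len 10), cursors c1@3 c2@9, authorship ..........
After op 2 (insert('i')): buffer="nopiscxzfbik" (len 12), cursors c1@4 c2@11, authorship ...1......2.
After op 3 (add_cursor(1)): buffer="nopiscxzfbik" (len 12), cursors c3@1 c1@4 c2@11, authorship ...1......2.
After op 4 (add_cursor(10)): buffer="nopiscxzfbik" (len 12), cursors c3@1 c1@4 c4@10 c2@11, authorship ...1......2.
After op 5 (insert('c')): buffer="ncopicscxzfbcick" (len 16), cursors c3@2 c1@6 c4@13 c2@15, authorship .3..11......422.
After op 6 (insert('k')): buffer="nckopickscxzfbckickk" (len 20), cursors c3@3 c1@8 c4@16 c2@19, authorship .33..111......44222.
After op 7 (insert('b')): buffer="nckbopickbscxzfbckbickbk" (len 24), cursors c3@4 c1@10 c4@19 c2@23, authorship .333..1111......4442222.
After op 8 (insert('g')): buffer="nckbgopickbgscxzfbckbgickbgk" (len 28), cursors c3@5 c1@12 c4@22 c2@27, authorship .3333..11111......444422222.
Authorship (.=original, N=cursor N): . 3 3 3 3 . . 1 1 1 1 1 . . . . . . 4 4 4 4 2 2 2 2 2 .
Index 20: author = 4

Answer: cursor 4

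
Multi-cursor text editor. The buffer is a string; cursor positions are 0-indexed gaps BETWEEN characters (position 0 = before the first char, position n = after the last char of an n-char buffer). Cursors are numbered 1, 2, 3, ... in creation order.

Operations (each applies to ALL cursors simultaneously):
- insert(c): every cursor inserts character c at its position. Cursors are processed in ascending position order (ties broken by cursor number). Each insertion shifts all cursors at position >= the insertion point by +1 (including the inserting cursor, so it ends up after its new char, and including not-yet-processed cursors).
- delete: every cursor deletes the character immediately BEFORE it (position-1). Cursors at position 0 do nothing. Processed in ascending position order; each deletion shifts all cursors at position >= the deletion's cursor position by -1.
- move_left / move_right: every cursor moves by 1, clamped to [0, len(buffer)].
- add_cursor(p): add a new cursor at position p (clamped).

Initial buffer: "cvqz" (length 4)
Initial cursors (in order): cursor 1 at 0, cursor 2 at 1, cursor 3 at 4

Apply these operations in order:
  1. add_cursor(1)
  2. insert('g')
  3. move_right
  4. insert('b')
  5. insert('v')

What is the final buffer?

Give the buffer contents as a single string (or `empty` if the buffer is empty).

After op 1 (add_cursor(1)): buffer="cvqz" (len 4), cursors c1@0 c2@1 c4@1 c3@4, authorship ....
After op 2 (insert('g')): buffer="gcggvqzg" (len 8), cursors c1@1 c2@4 c4@4 c3@8, authorship 1.24...3
After op 3 (move_right): buffer="gcggvqzg" (len 8), cursors c1@2 c2@5 c4@5 c3@8, authorship 1.24...3
After op 4 (insert('b')): buffer="gcbggvbbqzgb" (len 12), cursors c1@3 c2@8 c4@8 c3@12, authorship 1.124.24..33
After op 5 (insert('v')): buffer="gcbvggvbbvvqzgbv" (len 16), cursors c1@4 c2@11 c4@11 c3@16, authorship 1.1124.2424..333

Answer: gcbvggvbbvvqzgbv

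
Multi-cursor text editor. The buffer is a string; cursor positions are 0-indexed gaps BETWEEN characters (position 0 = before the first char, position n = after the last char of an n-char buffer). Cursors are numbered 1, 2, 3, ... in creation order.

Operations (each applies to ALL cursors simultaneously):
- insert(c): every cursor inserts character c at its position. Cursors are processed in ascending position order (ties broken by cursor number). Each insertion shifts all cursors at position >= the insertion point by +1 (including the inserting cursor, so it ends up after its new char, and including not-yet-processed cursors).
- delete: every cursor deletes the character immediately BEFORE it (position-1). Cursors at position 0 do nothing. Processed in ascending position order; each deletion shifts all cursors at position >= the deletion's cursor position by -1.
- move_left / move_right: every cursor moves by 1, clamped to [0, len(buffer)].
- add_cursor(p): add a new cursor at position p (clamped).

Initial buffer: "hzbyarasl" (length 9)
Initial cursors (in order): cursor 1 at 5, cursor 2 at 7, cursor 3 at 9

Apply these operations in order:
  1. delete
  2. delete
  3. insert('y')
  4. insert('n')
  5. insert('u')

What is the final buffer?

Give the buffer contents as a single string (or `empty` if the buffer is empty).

Answer: hzbyyynnnuuu

Derivation:
After op 1 (delete): buffer="hzbyrs" (len 6), cursors c1@4 c2@5 c3@6, authorship ......
After op 2 (delete): buffer="hzb" (len 3), cursors c1@3 c2@3 c3@3, authorship ...
After op 3 (insert('y')): buffer="hzbyyy" (len 6), cursors c1@6 c2@6 c3@6, authorship ...123
After op 4 (insert('n')): buffer="hzbyyynnn" (len 9), cursors c1@9 c2@9 c3@9, authorship ...123123
After op 5 (insert('u')): buffer="hzbyyynnnuuu" (len 12), cursors c1@12 c2@12 c3@12, authorship ...123123123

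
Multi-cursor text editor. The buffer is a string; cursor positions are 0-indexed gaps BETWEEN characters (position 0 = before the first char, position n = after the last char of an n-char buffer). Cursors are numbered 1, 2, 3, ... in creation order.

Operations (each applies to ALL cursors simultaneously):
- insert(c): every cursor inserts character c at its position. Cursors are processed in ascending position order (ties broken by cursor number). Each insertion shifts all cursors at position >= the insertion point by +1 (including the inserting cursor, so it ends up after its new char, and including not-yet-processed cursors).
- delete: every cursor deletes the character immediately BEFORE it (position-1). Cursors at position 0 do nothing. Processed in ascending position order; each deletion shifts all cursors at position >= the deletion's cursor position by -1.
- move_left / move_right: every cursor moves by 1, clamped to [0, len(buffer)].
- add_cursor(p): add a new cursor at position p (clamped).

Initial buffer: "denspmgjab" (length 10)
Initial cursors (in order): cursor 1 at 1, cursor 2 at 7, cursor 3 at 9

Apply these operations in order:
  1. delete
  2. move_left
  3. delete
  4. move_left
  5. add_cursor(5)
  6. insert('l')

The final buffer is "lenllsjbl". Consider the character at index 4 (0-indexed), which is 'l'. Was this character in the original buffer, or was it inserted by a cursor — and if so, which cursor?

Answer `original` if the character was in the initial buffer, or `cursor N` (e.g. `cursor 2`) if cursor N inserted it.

After op 1 (delete): buffer="enspmjb" (len 7), cursors c1@0 c2@5 c3@6, authorship .......
After op 2 (move_left): buffer="enspmjb" (len 7), cursors c1@0 c2@4 c3@5, authorship .......
After op 3 (delete): buffer="ensjb" (len 5), cursors c1@0 c2@3 c3@3, authorship .....
After op 4 (move_left): buffer="ensjb" (len 5), cursors c1@0 c2@2 c3@2, authorship .....
After op 5 (add_cursor(5)): buffer="ensjb" (len 5), cursors c1@0 c2@2 c3@2 c4@5, authorship .....
After op 6 (insert('l')): buffer="lenllsjbl" (len 9), cursors c1@1 c2@5 c3@5 c4@9, authorship 1..23...4
Authorship (.=original, N=cursor N): 1 . . 2 3 . . . 4
Index 4: author = 3

Answer: cursor 3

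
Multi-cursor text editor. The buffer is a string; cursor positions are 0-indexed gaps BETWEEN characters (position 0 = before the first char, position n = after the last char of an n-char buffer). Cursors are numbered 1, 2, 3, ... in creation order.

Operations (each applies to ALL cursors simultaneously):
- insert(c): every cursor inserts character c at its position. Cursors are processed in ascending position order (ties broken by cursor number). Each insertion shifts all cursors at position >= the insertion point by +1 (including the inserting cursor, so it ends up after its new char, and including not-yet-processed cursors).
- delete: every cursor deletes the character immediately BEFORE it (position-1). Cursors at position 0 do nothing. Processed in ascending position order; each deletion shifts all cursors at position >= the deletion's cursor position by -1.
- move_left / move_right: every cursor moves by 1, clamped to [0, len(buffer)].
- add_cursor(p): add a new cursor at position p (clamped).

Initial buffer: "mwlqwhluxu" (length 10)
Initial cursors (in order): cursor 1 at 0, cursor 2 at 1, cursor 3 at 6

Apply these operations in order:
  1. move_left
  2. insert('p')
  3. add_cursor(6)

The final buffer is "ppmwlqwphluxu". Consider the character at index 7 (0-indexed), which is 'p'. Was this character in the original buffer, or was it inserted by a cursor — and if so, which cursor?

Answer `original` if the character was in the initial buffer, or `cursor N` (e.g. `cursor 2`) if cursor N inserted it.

Answer: cursor 3

Derivation:
After op 1 (move_left): buffer="mwlqwhluxu" (len 10), cursors c1@0 c2@0 c3@5, authorship ..........
After op 2 (insert('p')): buffer="ppmwlqwphluxu" (len 13), cursors c1@2 c2@2 c3@8, authorship 12.....3.....
After op 3 (add_cursor(6)): buffer="ppmwlqwphluxu" (len 13), cursors c1@2 c2@2 c4@6 c3@8, authorship 12.....3.....
Authorship (.=original, N=cursor N): 1 2 . . . . . 3 . . . . .
Index 7: author = 3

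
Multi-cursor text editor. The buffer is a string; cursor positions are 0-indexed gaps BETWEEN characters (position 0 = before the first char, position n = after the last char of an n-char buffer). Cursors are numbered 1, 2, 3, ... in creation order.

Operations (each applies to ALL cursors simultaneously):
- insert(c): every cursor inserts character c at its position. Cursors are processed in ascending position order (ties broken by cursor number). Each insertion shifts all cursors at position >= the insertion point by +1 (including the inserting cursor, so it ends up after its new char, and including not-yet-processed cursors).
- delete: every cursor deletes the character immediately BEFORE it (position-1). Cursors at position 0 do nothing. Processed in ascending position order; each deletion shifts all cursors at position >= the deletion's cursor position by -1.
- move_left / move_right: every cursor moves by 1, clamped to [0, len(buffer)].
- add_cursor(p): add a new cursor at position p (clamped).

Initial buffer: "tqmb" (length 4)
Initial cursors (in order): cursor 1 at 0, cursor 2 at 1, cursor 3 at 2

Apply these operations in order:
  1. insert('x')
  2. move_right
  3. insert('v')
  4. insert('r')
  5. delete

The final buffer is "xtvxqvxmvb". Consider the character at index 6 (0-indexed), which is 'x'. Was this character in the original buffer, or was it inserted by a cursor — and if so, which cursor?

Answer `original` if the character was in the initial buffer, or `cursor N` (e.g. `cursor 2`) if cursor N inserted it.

Answer: cursor 3

Derivation:
After op 1 (insert('x')): buffer="xtxqxmb" (len 7), cursors c1@1 c2@3 c3@5, authorship 1.2.3..
After op 2 (move_right): buffer="xtxqxmb" (len 7), cursors c1@2 c2@4 c3@6, authorship 1.2.3..
After op 3 (insert('v')): buffer="xtvxqvxmvb" (len 10), cursors c1@3 c2@6 c3@9, authorship 1.12.23.3.
After op 4 (insert('r')): buffer="xtvrxqvrxmvrb" (len 13), cursors c1@4 c2@8 c3@12, authorship 1.112.223.33.
After op 5 (delete): buffer="xtvxqvxmvb" (len 10), cursors c1@3 c2@6 c3@9, authorship 1.12.23.3.
Authorship (.=original, N=cursor N): 1 . 1 2 . 2 3 . 3 .
Index 6: author = 3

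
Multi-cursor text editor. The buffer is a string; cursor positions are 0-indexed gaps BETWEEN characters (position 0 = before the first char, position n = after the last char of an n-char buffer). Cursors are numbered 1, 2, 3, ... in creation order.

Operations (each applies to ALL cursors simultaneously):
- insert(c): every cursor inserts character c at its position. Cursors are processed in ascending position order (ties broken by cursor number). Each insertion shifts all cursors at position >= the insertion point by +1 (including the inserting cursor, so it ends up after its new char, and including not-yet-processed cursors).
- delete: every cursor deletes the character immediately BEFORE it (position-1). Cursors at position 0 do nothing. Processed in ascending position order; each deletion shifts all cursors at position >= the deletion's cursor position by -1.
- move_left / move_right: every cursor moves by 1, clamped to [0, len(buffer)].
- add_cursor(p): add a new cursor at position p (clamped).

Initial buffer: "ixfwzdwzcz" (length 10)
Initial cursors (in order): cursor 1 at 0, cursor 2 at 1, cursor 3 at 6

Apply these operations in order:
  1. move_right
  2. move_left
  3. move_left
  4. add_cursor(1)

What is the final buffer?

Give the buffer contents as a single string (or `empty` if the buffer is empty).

After op 1 (move_right): buffer="ixfwzdwzcz" (len 10), cursors c1@1 c2@2 c3@7, authorship ..........
After op 2 (move_left): buffer="ixfwzdwzcz" (len 10), cursors c1@0 c2@1 c3@6, authorship ..........
After op 3 (move_left): buffer="ixfwzdwzcz" (len 10), cursors c1@0 c2@0 c3@5, authorship ..........
After op 4 (add_cursor(1)): buffer="ixfwzdwzcz" (len 10), cursors c1@0 c2@0 c4@1 c3@5, authorship ..........

Answer: ixfwzdwzcz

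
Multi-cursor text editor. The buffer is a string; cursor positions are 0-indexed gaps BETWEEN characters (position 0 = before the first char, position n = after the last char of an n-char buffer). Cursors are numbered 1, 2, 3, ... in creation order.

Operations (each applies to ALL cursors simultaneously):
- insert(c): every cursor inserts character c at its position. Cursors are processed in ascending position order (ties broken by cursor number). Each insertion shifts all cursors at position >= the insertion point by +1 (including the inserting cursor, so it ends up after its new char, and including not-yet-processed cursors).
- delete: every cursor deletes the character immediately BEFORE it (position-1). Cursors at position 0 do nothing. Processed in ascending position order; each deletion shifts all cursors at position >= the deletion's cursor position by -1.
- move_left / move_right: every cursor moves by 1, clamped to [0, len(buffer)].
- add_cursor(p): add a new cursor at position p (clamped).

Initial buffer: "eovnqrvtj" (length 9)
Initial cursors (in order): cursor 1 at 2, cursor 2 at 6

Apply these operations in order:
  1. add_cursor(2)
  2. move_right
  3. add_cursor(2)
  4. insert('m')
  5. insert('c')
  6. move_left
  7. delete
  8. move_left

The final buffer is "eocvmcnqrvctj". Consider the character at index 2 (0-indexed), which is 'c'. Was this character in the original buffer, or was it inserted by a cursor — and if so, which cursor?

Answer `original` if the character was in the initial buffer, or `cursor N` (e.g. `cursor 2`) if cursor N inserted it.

After op 1 (add_cursor(2)): buffer="eovnqrvtj" (len 9), cursors c1@2 c3@2 c2@6, authorship .........
After op 2 (move_right): buffer="eovnqrvtj" (len 9), cursors c1@3 c3@3 c2@7, authorship .........
After op 3 (add_cursor(2)): buffer="eovnqrvtj" (len 9), cursors c4@2 c1@3 c3@3 c2@7, authorship .........
After op 4 (insert('m')): buffer="eomvmmnqrvmtj" (len 13), cursors c4@3 c1@6 c3@6 c2@11, authorship ..4.13....2..
After op 5 (insert('c')): buffer="eomcvmmccnqrvmctj" (len 17), cursors c4@4 c1@9 c3@9 c2@15, authorship ..44.1313....22..
After op 6 (move_left): buffer="eomcvmmccnqrvmctj" (len 17), cursors c4@3 c1@8 c3@8 c2@14, authorship ..44.1313....22..
After op 7 (delete): buffer="eocvmcnqrvctj" (len 13), cursors c4@2 c1@5 c3@5 c2@10, authorship ..4.13....2..
After op 8 (move_left): buffer="eocvmcnqrvctj" (len 13), cursors c4@1 c1@4 c3@4 c2@9, authorship ..4.13....2..
Authorship (.=original, N=cursor N): . . 4 . 1 3 . . . . 2 . .
Index 2: author = 4

Answer: cursor 4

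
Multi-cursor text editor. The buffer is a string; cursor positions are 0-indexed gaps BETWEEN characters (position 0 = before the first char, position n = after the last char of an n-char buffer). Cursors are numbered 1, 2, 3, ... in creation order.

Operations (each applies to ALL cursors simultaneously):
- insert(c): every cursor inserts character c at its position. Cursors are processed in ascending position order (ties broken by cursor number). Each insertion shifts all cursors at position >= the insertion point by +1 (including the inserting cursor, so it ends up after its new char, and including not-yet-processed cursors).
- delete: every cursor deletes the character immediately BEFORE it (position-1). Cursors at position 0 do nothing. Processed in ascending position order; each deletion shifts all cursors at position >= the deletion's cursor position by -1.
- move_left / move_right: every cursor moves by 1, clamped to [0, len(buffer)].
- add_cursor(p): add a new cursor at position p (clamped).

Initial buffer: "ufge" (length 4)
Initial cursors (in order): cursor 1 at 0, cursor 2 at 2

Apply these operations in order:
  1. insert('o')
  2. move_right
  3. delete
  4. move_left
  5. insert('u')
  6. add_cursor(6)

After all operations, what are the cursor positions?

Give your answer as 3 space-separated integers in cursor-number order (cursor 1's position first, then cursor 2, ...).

Answer: 1 4 6

Derivation:
After op 1 (insert('o')): buffer="oufoge" (len 6), cursors c1@1 c2@4, authorship 1..2..
After op 2 (move_right): buffer="oufoge" (len 6), cursors c1@2 c2@5, authorship 1..2..
After op 3 (delete): buffer="ofoe" (len 4), cursors c1@1 c2@3, authorship 1.2.
After op 4 (move_left): buffer="ofoe" (len 4), cursors c1@0 c2@2, authorship 1.2.
After op 5 (insert('u')): buffer="uofuoe" (len 6), cursors c1@1 c2@4, authorship 11.22.
After op 6 (add_cursor(6)): buffer="uofuoe" (len 6), cursors c1@1 c2@4 c3@6, authorship 11.22.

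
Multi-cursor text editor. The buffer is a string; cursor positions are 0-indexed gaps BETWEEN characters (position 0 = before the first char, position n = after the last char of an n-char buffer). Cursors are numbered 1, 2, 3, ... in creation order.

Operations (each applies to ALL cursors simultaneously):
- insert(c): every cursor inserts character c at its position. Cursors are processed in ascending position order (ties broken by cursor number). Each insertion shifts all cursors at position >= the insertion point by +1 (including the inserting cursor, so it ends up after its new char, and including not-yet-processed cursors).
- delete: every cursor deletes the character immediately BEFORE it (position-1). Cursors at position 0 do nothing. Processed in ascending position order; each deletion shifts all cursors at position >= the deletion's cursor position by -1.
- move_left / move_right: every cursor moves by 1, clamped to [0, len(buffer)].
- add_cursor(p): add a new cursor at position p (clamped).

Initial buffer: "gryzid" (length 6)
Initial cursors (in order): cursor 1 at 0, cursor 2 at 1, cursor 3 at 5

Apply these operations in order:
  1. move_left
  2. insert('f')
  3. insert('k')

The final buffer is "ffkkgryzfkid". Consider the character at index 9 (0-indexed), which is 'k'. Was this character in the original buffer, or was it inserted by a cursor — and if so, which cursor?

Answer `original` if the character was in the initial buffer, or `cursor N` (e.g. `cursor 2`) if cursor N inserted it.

After op 1 (move_left): buffer="gryzid" (len 6), cursors c1@0 c2@0 c3@4, authorship ......
After op 2 (insert('f')): buffer="ffgryzfid" (len 9), cursors c1@2 c2@2 c3@7, authorship 12....3..
After op 3 (insert('k')): buffer="ffkkgryzfkid" (len 12), cursors c1@4 c2@4 c3@10, authorship 1212....33..
Authorship (.=original, N=cursor N): 1 2 1 2 . . . . 3 3 . .
Index 9: author = 3

Answer: cursor 3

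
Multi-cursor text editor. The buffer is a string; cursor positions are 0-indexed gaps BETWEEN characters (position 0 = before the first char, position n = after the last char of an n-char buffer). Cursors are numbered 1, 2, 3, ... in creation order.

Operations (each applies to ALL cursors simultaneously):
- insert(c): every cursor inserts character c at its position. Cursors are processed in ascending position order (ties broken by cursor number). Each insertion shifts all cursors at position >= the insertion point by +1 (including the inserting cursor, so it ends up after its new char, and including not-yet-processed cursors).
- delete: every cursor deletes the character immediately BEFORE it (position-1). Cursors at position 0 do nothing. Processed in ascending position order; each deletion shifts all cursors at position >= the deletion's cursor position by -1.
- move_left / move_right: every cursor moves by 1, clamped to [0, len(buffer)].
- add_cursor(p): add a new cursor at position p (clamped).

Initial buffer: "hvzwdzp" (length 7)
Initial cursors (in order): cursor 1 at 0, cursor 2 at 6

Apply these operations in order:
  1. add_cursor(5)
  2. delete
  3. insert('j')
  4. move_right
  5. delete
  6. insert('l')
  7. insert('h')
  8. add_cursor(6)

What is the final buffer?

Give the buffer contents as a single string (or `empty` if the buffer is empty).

Answer: jlhvzwjllhh

Derivation:
After op 1 (add_cursor(5)): buffer="hvzwdzp" (len 7), cursors c1@0 c3@5 c2@6, authorship .......
After op 2 (delete): buffer="hvzwp" (len 5), cursors c1@0 c2@4 c3@4, authorship .....
After op 3 (insert('j')): buffer="jhvzwjjp" (len 8), cursors c1@1 c2@7 c3@7, authorship 1....23.
After op 4 (move_right): buffer="jhvzwjjp" (len 8), cursors c1@2 c2@8 c3@8, authorship 1....23.
After op 5 (delete): buffer="jvzwj" (len 5), cursors c1@1 c2@5 c3@5, authorship 1...2
After op 6 (insert('l')): buffer="jlvzwjll" (len 8), cursors c1@2 c2@8 c3@8, authorship 11...223
After op 7 (insert('h')): buffer="jlhvzwjllhh" (len 11), cursors c1@3 c2@11 c3@11, authorship 111...22323
After op 8 (add_cursor(6)): buffer="jlhvzwjllhh" (len 11), cursors c1@3 c4@6 c2@11 c3@11, authorship 111...22323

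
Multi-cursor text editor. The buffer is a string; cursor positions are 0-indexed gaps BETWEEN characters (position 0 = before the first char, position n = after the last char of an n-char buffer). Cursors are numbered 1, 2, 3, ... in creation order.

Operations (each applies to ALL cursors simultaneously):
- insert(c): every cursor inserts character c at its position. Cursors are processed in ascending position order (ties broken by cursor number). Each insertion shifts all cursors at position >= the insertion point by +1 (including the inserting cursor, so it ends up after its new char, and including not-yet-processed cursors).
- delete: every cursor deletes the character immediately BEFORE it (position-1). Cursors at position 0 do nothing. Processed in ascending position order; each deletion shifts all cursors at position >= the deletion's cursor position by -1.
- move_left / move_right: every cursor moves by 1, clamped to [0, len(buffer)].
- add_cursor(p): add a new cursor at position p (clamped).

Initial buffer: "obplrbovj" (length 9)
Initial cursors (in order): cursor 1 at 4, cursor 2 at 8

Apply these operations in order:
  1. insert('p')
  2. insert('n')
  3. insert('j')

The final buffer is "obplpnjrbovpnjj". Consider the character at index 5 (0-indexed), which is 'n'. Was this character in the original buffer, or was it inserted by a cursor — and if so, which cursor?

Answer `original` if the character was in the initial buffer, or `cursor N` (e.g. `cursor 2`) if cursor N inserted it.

After op 1 (insert('p')): buffer="obplprbovpj" (len 11), cursors c1@5 c2@10, authorship ....1....2.
After op 2 (insert('n')): buffer="obplpnrbovpnj" (len 13), cursors c1@6 c2@12, authorship ....11....22.
After op 3 (insert('j')): buffer="obplpnjrbovpnjj" (len 15), cursors c1@7 c2@14, authorship ....111....222.
Authorship (.=original, N=cursor N): . . . . 1 1 1 . . . . 2 2 2 .
Index 5: author = 1

Answer: cursor 1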